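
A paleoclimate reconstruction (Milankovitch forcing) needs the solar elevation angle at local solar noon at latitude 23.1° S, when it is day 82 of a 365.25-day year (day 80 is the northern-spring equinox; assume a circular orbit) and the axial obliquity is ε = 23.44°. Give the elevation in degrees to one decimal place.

Solar longitude: λ_s = 360° × (82 − 80)/365.25 = 1.971°.
sin δ = sin 23.44° × sin 1.971° = 0.01368, so δ = +0.784°.
At local noon the hour angle is zero, so the zenith angle equals |φ − δ| = |-23.1° − (+0.784°)| = 23.884°.
Elevation = 90° − 23.884° = 66.1°.

66.1°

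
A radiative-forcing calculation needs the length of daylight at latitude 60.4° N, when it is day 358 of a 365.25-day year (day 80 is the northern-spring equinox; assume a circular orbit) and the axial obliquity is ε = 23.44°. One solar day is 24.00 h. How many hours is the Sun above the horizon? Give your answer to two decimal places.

Solar longitude: λ_s = 360° × (358 − 80)/365.25 = 274.004°.
sin δ = sin 23.44° × sin 274.004° = -0.39682, so δ = -23.379°.
cos H₀ = −tan φ · tan δ = −tan(+60.4°) × tan(-23.379°) = 0.7610, so H₀ = 0.7059 rad = 40.45°.
Daylight = 2H₀/(2π) × 24.00 h = (0.7059/π) × 24.00 = 5.39 h.

5.39 h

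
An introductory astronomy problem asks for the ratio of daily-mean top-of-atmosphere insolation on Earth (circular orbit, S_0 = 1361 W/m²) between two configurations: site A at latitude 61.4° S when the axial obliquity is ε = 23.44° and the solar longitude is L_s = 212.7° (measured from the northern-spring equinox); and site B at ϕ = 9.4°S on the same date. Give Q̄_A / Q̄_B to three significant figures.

Q̄_A / Q̄_B ≈ 0.787

— Configuration A (ϕ=-61.4°):
Solar declination: sin δ = sin ε · sin L_s = sin 23.44° × sin 212.7° = -0.21490, so δ = -12.410°.
cos h₀ = −tan(-61.4°) tan(-12.410°) = -0.4036, h₀ = 1.9862 rad.
Bracket: h₀ sin ϕ sin δ + cos ϕ cos δ sin h₀ = 1.9862×-0.87798×-0.21490 + 0.47869×0.97664×0.91494 = 0.374752 + 0.427742 = 0.802494.
Q̄ = (S_0/π) × [bracket] = (1361/π) × 0.802494 = 347.66 W/m².
— Configuration B (ϕ=-9.4°):
cos h₀ = −tan(-9.4°) tan(-12.410°) = -0.0364, h₀ = 1.6072 rad.
Bracket: h₀ sin ϕ sin δ + cos ϕ cos δ sin h₀ = 1.6072×-0.16333×-0.21490 + 0.98657×0.97664×0.99934 = 0.056412 + 0.962888 = 1.019300.
Q̄ = (S_0/π) × [bracket] = (1361/π) × 1.019300 = 441.58 W/m².
Ratio Q̄_A / Q̄_B = 347.66 / 441.58 = 0.7873.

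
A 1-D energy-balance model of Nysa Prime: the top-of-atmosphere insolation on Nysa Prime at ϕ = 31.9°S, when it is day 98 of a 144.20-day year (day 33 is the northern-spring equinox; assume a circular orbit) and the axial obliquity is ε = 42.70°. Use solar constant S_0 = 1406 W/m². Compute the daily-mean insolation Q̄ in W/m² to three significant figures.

Solar longitude: L_s = 360° × (98 − 33)/144.20 = 162.275°.
sin δ = sin 42.70° × sin 162.275° = 0.20647, so δ = +11.916°.
cos h₀ = −tan(-31.9°) tan(+11.916°) = 0.1313, h₀ = 1.4391 rad.
Bracket: h₀ sin ϕ sin δ + cos ϕ cos δ sin h₀ = 1.4391×-0.52844×0.20647 + 0.84897×0.97845×0.99134 = -0.157016 + 0.823481 = 0.666465.
Q̄ = (S_0/π) × [bracket] = (1406/π) × 0.666465 = 298.3 W/m².

Q̄ ≈ 298 W/m²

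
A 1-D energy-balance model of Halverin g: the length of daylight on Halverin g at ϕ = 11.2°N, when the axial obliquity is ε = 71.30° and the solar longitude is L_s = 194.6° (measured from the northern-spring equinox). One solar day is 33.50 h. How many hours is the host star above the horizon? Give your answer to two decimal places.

Solar declination: sin δ = sin ε · sin L_s = sin 71.30° × sin 194.6° = -0.23876, so δ = -13.814°.
cos h₀ = −tan ϕ · tan δ = −tan(+11.2°) × tan(-13.814°) = 0.0487, so h₀ = 1.5221 rad = 87.21°.
Daylight = 2h₀/(2π) × 33.50 h = (1.5221/π) × 33.50 = 16.23 h.

16.23 h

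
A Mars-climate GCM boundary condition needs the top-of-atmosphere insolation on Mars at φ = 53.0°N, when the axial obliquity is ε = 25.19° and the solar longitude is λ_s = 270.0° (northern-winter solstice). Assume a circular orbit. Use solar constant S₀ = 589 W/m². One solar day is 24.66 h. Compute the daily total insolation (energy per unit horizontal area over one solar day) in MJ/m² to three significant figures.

Solar declination: sin δ = sin ε · sin λ_s = sin 25.19° × sin 270.0° = -0.42562, so δ = -25.190°.
cos H₀ = −tan(+53.0°) tan(-25.190°) = 0.6242, H₀ = 0.8967 rad.
Bracket: H₀ sin φ sin δ + cos φ cos δ sin H₀ = 0.8967×0.79864×-0.42562 + 0.60182×0.90490×0.78128 = -0.304804 + 0.425475 = 0.120671.
Q̄ = (S₀/π) × [bracket] = (589/π) × 0.120671 = 22.624 W/m².
Daily total = Q̄ × 24.66 h × 3600 s/h = 22.624 × 24.66 × 3600 / 10⁶ = 2.008 MJ/m².

2.01 MJ/m²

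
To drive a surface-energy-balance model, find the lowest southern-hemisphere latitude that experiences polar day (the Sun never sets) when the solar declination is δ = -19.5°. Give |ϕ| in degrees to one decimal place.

|ϕ| = 70.5°

Polar day requires cos h₀ = −tan ϕ tan δ ≤ −1, i.e. tan ϕ tan δ ≥ 1.
The boundary is |tan ϕ| · |tan δ| = 1, so |ϕ| = 90° − |δ| = 90° − 19.5° = 70.5° in the southern hemisphere.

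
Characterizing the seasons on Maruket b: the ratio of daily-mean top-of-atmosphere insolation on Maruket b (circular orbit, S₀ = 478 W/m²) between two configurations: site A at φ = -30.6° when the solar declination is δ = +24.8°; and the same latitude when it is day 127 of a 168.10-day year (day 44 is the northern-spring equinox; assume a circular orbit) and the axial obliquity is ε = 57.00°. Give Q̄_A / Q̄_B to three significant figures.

Q̄_A / Q̄_B ≈ 0.570

— Configuration A (φ=-30.6°):
cos H₀ = −tan(-30.6°) tan(+24.800°) = 0.2733, H₀ = 1.2940 rad.
Bracket: H₀ sin φ sin δ + cos φ cos δ sin H₀ = 1.2940×-0.50904×0.41945 + 0.86074×0.90778×0.96194 = -0.276291 + 0.751624 = 0.475333.
Q̄ = (S₀/π) × [bracket] = (478/π) × 0.475333 = 72.323 W/m².
— Configuration B (φ=-30.6°):
Solar longitude: λ_s = 360° × (127 − 44)/168.10 = 177.751°.
sin δ = sin 57.00° × sin 177.751° = 0.03291, so δ = +1.886°.
cos H₀ = −tan(-30.6°) tan(+1.886°) = 0.0195, H₀ = 1.5513 rad.
Bracket: H₀ sin φ sin δ + cos φ cos δ sin H₀ = 1.5513×-0.50904×0.03291 + 0.86074×0.99946×0.99981 = -0.025988 + 0.860112 = 0.834124.
Q̄ = (S₀/π) × [bracket] = (478/π) × 0.834124 = 126.91 W/m².
Ratio Q̄_A / Q̄_B = 72.323 / 126.91 = 0.5699.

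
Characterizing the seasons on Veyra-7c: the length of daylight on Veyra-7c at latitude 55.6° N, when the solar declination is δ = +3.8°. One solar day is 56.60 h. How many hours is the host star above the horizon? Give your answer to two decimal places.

cos H₀ = −tan φ · tan δ = −tan(+55.6°) × tan(+3.800°) = -0.0970, so H₀ = 1.6680 rad = 95.57°.
Daylight = 2H₀/(2π) × 56.60 h = (1.6680/π) × 56.60 = 30.05 h.

30.05 h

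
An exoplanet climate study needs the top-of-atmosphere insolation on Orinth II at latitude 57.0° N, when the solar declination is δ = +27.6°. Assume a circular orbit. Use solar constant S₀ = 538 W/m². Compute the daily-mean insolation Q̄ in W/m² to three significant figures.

cos H₀ = −tan(+57.0°) tan(+27.600°) = -0.8050, H₀ = 2.5065 rad.
Bracket: H₀ sin φ sin δ + cos φ cos δ sin H₀ = 2.5065×0.83867×0.46330 + 0.54464×0.88620×0.59325 = 0.973915 + 0.286338 = 1.260253.
Q̄ = (S₀/π) × [bracket] = (538/π) × 1.260253 = 215.8 W/m².

Q̄ ≈ 216 W/m²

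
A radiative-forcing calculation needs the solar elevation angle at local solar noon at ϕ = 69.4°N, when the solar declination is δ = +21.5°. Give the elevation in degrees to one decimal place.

At local noon the hour angle is zero, so the zenith angle equals |ϕ − δ| = |+69.4° − (+21.500°)| = 47.900°.
Elevation = 90° − 47.900° = 42.1°.

42.1°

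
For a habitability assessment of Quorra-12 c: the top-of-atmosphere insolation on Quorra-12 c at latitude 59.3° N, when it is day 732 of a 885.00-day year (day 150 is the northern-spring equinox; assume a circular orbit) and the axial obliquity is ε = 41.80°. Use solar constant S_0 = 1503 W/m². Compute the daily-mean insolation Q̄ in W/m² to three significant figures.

Q̄ ≈ 0.00 W/m²

Solar longitude: L_s = 360° × (732 − 150)/885.00 = 236.746°.
sin δ = sin 41.80° × sin 236.746° = -0.55738, so δ = -33.875°.
cos h₀ = −tan(+59.3°) tan(-33.875°) = 1.1307 ≥ 1 ⇒ polar night, h₀ = 0 and Q̄ = 0.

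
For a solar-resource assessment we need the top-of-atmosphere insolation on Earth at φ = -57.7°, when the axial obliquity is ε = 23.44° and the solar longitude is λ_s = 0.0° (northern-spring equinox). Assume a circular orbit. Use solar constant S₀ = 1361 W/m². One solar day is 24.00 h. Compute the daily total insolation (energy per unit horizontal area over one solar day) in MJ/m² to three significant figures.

20.0 MJ/m²

Solar declination: sin δ = sin ε · sin λ_s = sin 23.44° × sin 0.0° = 0.00000, so δ = +0.000°.
cos H₀ = −tan(-57.7°) tan(+0.000°) = 0.0000, H₀ = 1.5708 rad.
Bracket: H₀ sin φ sin δ + cos φ cos δ sin H₀ = 1.5708×-0.84526×0.00000 + 0.53435×1.00000×1.00000 = -0.000000 + 0.534350 = 0.534350.
Q̄ = (S₀/π) × [bracket] = (1361/π) × 0.534350 = 231.49 W/m².
Daily total = Q̄ × 24.00 h × 3600 s/h = 231.49 × 24.00 × 3600 / 10⁶ = 20.00 MJ/m².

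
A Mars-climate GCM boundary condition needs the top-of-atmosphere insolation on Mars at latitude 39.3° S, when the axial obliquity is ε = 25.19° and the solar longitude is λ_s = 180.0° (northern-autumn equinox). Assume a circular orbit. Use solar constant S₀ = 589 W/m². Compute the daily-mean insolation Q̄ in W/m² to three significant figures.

Q̄ ≈ 145 W/m²

Solar declination: sin δ = sin ε · sin λ_s = sin 25.19° × sin 180.0° = 0.00000, so δ = +0.000°.
cos H₀ = −tan(-39.3°) tan(+0.000°) = 0.0000, H₀ = 1.5708 rad.
Bracket: H₀ sin φ sin δ + cos φ cos δ sin H₀ = 1.5708×-0.63338×0.00000 + 0.77384×1.00000×1.00000 = -0.000000 + 0.773840 = 0.773840.
Q̄ = (S₀/π) × [bracket] = (589/π) × 0.773840 = 145.1 W/m².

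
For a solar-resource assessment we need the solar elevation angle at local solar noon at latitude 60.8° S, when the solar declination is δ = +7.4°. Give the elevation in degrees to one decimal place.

21.8°

At local noon the hour angle is zero, so the zenith angle equals |φ − δ| = |-60.8° − (+7.400°)| = 68.200°.
Elevation = 90° − 68.200° = 21.8°.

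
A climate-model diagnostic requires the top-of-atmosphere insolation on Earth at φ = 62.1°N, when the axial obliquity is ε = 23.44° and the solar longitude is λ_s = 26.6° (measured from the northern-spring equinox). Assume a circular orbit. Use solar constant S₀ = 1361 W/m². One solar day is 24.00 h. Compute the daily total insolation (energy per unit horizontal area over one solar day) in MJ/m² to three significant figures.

27.5 MJ/m²

Solar declination: sin δ = sin ε · sin λ_s = sin 23.44° × sin 26.6° = 0.17811, so δ = +10.260°.
cos H₀ = −tan(+62.1°) tan(+10.260°) = -0.3419, H₀ = 1.9197 rad.
Bracket: H₀ sin φ sin δ + cos φ cos δ sin H₀ = 1.9197×0.88377×0.17811 + 0.46793×0.98401×0.93975 = 0.302177 + 0.432706 = 0.734883.
Q̄ = (S₀/π) × [bracket] = (1361/π) × 0.734883 = 318.37 W/m².
Daily total = Q̄ × 24.00 h × 3600 s/h = 318.37 × 24.00 × 3600 / 10⁶ = 27.51 MJ/m².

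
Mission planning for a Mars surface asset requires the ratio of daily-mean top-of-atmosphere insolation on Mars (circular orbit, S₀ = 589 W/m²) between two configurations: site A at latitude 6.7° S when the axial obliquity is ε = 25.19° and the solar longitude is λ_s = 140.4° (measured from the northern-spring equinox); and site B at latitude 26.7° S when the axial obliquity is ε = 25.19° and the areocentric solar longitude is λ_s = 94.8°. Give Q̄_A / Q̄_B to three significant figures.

— Configuration A (φ=-6.7°):
Solar declination: sin δ = sin ε · sin λ_s = sin 25.19° × sin 140.4° = 0.27130, so δ = +15.742°.
cos H₀ = −tan(-6.7°) tan(+15.742°) = 0.0331, H₀ = 1.5377 rad.
Bracket: H₀ sin φ sin δ + cos φ cos δ sin H₀ = 1.5377×-0.11667×0.27130 + 0.99317×0.96249×0.99945 = -0.048672 + 0.955390 = 0.906718.
Q̄ = (S₀/π) × [bracket] = (589/π) × 0.906718 = 170.00 W/m².
— Configuration B (φ=-26.7°):
sin δ = sin 25.19° × sin 94.8° = 0.42413, so δ = +25.096°.
cos H₀ = −tan(-26.7°) tan(+25.096°) = 0.2355, H₀ = 1.3330 rad.
Bracket: H₀ sin φ sin δ + cos φ cos δ sin H₀ = 1.3330×-0.44932×0.42413 + 0.89337×0.90560×0.97186 = -0.254030 + 0.786270 = 0.532240.
Q̄ = (S₀/π) × [bracket] = (589/π) × 0.532240 = 99.787 W/m².
Ratio Q̄_A / Q̄_B = 170.00 / 99.787 = 1.704.

Q̄_A / Q̄_B ≈ 1.70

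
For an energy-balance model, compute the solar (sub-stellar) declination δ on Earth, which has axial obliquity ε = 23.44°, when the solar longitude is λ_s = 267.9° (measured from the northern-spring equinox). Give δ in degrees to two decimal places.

sin δ = sin ε · sin λ_s = sin 23.44° × sin 267.9° = -0.397521.
δ = arcsin(-0.397521) = -23.42°.

δ = -23.42°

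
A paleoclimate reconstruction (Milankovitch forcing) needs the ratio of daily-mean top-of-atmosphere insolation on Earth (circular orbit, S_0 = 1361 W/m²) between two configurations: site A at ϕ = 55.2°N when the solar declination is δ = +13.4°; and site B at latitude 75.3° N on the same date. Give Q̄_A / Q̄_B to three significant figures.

— Configuration A (ϕ=+55.2°):
cos h₀ = −tan(+55.2°) tan(+13.400°) = -0.3428, h₀ = 1.9207 rad.
Bracket: h₀ sin ϕ sin δ + cos ϕ cos δ sin h₀ = 1.9207×0.82115×0.23175 + 0.57071×0.97278×0.93942 = 0.365512 + 0.521543 = 0.887055.
Q̄ = (S_0/π) × [bracket] = (1361/π) × 0.887055 = 384.29 W/m².
— Configuration B (ϕ=+75.3°):
cos h₀ = −tan(+75.3°) tan(+13.400°) = -0.9081, h₀ = 2.7095 rad.
Bracket: h₀ sin ϕ sin δ + cos ϕ cos δ sin h₀ = 2.7095×0.96727×0.23175 + 0.25376×0.97278×0.41877 = 0.607375 + 0.103374 = 0.710749.
Q̄ = (S_0/π) × [bracket] = (1361/π) × 0.710749 = 307.91 W/m².
Ratio Q̄_A / Q̄_B = 384.29 / 307.91 = 1.248.

Q̄_A / Q̄_B ≈ 1.25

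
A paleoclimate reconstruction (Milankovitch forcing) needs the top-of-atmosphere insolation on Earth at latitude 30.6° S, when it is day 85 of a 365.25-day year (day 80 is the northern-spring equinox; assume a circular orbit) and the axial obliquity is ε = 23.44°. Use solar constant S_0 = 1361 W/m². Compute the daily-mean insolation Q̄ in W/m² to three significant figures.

Solar longitude: L_s = 360° × (85 − 80)/365.25 = 4.928°.
sin δ = sin 23.44° × sin 4.928° = 0.03417, so δ = +1.958°.
cos h₀ = −tan(-30.6°) tan(+1.958°) = 0.0202, h₀ = 1.5506 rad.
Bracket: h₀ sin ϕ sin δ + cos ϕ cos δ sin h₀ = 1.5506×-0.50904×0.03417 + 0.86074×0.99942×0.99980 = -0.026971 + 0.860069 = 0.833098.
Q̄ = (S_0/π) × [bracket] = (1361/π) × 0.833098 = 360.9 W/m².

Q̄ ≈ 361 W/m²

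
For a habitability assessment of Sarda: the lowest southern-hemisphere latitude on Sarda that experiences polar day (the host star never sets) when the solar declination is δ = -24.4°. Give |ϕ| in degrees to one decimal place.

Polar day requires cos h₀ = −tan ϕ tan δ ≤ −1, i.e. tan ϕ tan δ ≥ 1.
The boundary is |tan ϕ| · |tan δ| = 1, so |ϕ| = 90° − |δ| = 90° − 24.4° = 65.6° in the southern hemisphere.

|ϕ| = 65.6°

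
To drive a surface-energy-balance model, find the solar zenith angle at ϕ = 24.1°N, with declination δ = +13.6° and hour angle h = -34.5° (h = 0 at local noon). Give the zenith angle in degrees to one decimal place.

cos θ_z = sin ϕ sin δ + cos ϕ cos δ cos h = 0.096016 + 0.731197 = 0.827213.
θ_z = arccos(0.827213) = 34.2°.

θ_z = 34.2°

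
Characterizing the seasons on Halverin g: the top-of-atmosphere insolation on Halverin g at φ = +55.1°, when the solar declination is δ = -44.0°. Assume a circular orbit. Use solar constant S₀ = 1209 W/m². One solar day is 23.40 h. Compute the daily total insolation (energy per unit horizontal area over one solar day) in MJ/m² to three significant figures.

0.00 MJ/m²

cos H₀ = −tan(+55.1°) tan(-44.000°) = 1.3843 ≥ 1 ⇒ polar night, H₀ = 0 and Q̄ = 0.
Daily total = Q̄ × 23.40 h × 3600 s/h = 0.00 MJ/m².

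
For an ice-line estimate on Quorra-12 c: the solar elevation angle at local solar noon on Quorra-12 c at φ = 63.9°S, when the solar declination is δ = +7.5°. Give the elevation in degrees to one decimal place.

18.6°

At local noon the hour angle is zero, so the zenith angle equals |φ − δ| = |-63.9° − (+7.500°)| = 71.400°.
Elevation = 90° − 71.400° = 18.6°.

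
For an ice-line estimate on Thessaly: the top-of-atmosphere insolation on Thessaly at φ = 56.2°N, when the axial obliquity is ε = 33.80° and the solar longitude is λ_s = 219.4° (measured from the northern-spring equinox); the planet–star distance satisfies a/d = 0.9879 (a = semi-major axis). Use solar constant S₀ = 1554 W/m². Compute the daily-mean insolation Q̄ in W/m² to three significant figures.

Q̄ ≈ 69.9 W/m²

Solar declination: sin δ = sin ε · sin λ_s = sin 33.80° × sin 219.4° = -0.35310, so δ = -20.677°.
cos H₀ = −tan(+56.2°) tan(-20.677°) = 0.5638, H₀ = 0.9719 rad.
Bracket: H₀ sin φ sin δ + cos φ cos δ sin H₀ = 0.9719×0.83098×-0.35310 + 0.55630×0.93559×0.82594 = -0.285174 + 0.429876 = 0.144702.
Inverse-square distance factor (a/d)² = 0.9879² = 0.975946.
Q̄ = (S₀/π) × 0.975946 × [bracket] = (1554/π) × 0.975946 × 0.144702 = 69.86 W/m².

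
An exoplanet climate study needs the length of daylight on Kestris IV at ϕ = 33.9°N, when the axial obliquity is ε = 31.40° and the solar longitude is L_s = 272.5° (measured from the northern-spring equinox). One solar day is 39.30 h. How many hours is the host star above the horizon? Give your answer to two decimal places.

Solar declination: sin δ = sin ε · sin L_s = sin 31.40° × sin 272.5° = -0.52051, so δ = -31.367°.
cos h₀ = −tan ϕ · tan δ = −tan(+33.9°) × tan(-31.367°) = 0.4096, so h₀ = 1.1487 rad = 65.82°.
Daylight = 2h₀/(2π) × 39.30 h = (1.1487/π) × 39.30 = 14.37 h.

14.37 h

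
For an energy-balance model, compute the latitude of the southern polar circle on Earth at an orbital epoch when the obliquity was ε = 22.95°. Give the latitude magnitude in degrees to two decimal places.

67.05°

The polar circle is the lowest latitude that experiences at least one full rotation of continuous darkness at the northern-summer solstice; it lies at |ϕ| = 90° − ε = 90° − 22.95° = 67.05°.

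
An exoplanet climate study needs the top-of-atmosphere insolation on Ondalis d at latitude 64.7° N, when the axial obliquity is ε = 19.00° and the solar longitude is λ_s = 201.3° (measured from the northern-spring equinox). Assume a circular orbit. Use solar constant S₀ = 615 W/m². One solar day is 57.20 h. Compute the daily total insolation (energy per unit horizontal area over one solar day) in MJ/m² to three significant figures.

Solar declination: sin δ = sin ε · sin λ_s = sin 19.00° × sin 201.3° = -0.11826, so δ = -6.792°.
cos H₀ = −tan(+64.7°) tan(-6.792°) = 0.2520, H₀ = 1.3161 rad.
Bracket: H₀ sin φ sin δ + cos φ cos δ sin H₀ = 1.3161×0.90408×-0.11826 + 0.42736×0.99298×0.96774 = -0.140713 + 0.410670 = 0.269957.
Q̄ = (S₀/π) × [bracket] = (615/π) × 0.269957 = 52.847 W/m².
Daily total = Q̄ × 57.20 h × 3600 s/h = 52.847 × 57.20 × 3600 / 10⁶ = 10.88 MJ/m².

10.9 MJ/m²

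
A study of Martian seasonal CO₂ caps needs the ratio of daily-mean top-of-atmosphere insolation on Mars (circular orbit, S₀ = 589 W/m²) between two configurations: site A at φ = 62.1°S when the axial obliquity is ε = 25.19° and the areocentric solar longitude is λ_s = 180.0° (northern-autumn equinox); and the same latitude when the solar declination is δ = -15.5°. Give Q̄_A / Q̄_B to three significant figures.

— Configuration A (φ=-62.1°):
sin δ = sin 25.19° × sin 180.0° = 0.00000, so δ = +0.000°.
cos H₀ = −tan(-62.1°) tan(+0.000°) = 0.0000, H₀ = 1.5708 rad.
Bracket: H₀ sin φ sin δ + cos φ cos δ sin H₀ = 1.5708×-0.88377×0.00000 + 0.46793×1.00000×1.00000 = -0.000000 + 0.467930 = 0.467930.
Q̄ = (S₀/π) × [bracket] = (589/π) × 0.467930 = 87.730 W/m².
— Configuration B (φ=-62.1°):
cos H₀ = −tan(-62.1°) tan(-15.500°) = -0.5238, H₀ = 2.1221 rad.
Bracket: H₀ sin φ sin δ + cos φ cos δ sin H₀ = 2.1221×-0.88377×-0.26724 + 0.46793×0.96363×0.85186 = 0.501195 + 0.384113 = 0.885308.
Q̄ = (S₀/π) × [bracket] = (589/π) × 0.885308 = 165.98 W/m².
Ratio Q̄_A / Q̄_B = 87.730 / 165.98 = 0.5286.

Q̄_A / Q̄_B ≈ 0.529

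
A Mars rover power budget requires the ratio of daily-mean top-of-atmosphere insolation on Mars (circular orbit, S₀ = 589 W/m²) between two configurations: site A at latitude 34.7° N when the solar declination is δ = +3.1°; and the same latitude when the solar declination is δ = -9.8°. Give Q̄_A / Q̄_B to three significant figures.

— Configuration A (φ=+34.7°):
cos H₀ = −tan(+34.7°) tan(+3.100°) = -0.0375, H₀ = 1.6083 rad.
Bracket: H₀ sin φ sin δ + cos φ cos δ sin H₀ = 1.6083×0.56928×0.05408 + 0.82214×0.99854×0.99930 = 0.049514 + 0.820365 = 0.869879.
Q̄ = (S₀/π) × [bracket] = (589/π) × 0.869879 = 163.09 W/m².
— Configuration B (φ=+34.7°):
cos H₀ = −tan(+34.7°) tan(-9.800°) = 0.1196, H₀ = 1.4509 rad.
Bracket: H₀ sin φ sin δ + cos φ cos δ sin H₀ = 1.4509×0.56928×-0.17021 + 0.82214×0.98541×0.99282 = -0.140588 + 0.804328 = 0.663740.
Q̄ = (S₀/π) × [bracket] = (589/π) × 0.663740 = 124.44 W/m².
Ratio Q̄_A / Q̄_B = 163.09 / 124.44 = 1.311.

Q̄_A / Q̄_B ≈ 1.31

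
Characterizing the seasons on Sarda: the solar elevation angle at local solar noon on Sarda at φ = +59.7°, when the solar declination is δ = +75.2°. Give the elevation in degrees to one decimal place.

At local noon the hour angle is zero, so the zenith angle equals |φ − δ| = |+59.7° − (+75.200°)| = 15.500°.
Elevation = 90° − 15.500° = 74.5°.

74.5°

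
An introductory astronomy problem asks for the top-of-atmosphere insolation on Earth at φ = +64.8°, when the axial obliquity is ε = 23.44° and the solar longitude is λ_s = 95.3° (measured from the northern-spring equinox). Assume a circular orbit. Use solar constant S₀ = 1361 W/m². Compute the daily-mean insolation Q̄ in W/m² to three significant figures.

Q̄ ≈ 492 W/m²

Solar declination: sin δ = sin ε · sin λ_s = sin 23.44° × sin 95.3° = 0.39609, so δ = +23.334°.
cos H₀ = −tan(+64.8°) tan(+23.334°) = -0.9167, H₀ = 2.7305 rad.
Bracket: H₀ sin φ sin δ + cos φ cos δ sin H₀ = 2.7305×0.90483×0.39609 + 0.42578×0.91821×0.39957 = 0.978595 + 0.156214 = 1.134809.
Q̄ = (S₀/π) × [bracket] = (1361/π) × 1.134809 = 491.6 W/m².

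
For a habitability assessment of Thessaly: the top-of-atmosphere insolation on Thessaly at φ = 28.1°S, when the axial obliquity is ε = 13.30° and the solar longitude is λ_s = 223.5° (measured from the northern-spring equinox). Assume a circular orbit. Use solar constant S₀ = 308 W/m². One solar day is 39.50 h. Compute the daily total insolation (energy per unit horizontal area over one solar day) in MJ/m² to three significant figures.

Solar declination: sin δ = sin ε · sin λ_s = sin 13.30° × sin 223.5° = -0.15836, so δ = -9.111°.
cos H₀ = −tan(-28.1°) tan(-9.111°) = -0.0856, H₀ = 1.6565 rad.
Bracket: H₀ sin φ sin δ + cos φ cos δ sin H₀ = 1.6565×-0.47101×-0.15836 + 0.88213×0.98738×0.99633 = 0.123557 + 0.867801 = 0.991358.
Q̄ = (S₀/π) × [bracket] = (308/π) × 0.991358 = 97.192 W/m².
Daily total = Q̄ × 39.50 h × 3600 s/h = 97.192 × 39.50 × 3600 / 10⁶ = 13.82 MJ/m².

13.8 MJ/m²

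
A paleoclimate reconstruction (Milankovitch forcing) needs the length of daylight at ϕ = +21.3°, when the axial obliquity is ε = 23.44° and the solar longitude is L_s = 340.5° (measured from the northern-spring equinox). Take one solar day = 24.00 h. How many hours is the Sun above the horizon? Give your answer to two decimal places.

Solar declination: sin δ = sin ε · sin L_s = sin 23.44° × sin 340.5° = -0.13278, so δ = -7.631°.
cos h₀ = −tan ϕ · tan δ = −tan(+21.3°) × tan(-7.631°) = 0.0522, so h₀ = 1.5185 rad = 87.01°.
Daylight = 2h₀/(2π) × 24.00 h = (1.5185/π) × 24.00 = 11.60 h.

11.60 h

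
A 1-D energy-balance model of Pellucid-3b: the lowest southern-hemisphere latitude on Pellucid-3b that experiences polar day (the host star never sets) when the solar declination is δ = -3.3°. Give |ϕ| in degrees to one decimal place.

|ϕ| = 86.7°

Polar day requires cos h₀ = −tan ϕ tan δ ≤ −1, i.e. tan ϕ tan δ ≥ 1.
The boundary is |tan ϕ| · |tan δ| = 1, so |ϕ| = 90° − |δ| = 90° − 3.3° = 86.7° in the southern hemisphere.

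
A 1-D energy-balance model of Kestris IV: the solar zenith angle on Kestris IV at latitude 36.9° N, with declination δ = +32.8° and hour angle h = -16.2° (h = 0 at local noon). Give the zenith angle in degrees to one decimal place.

cos θ_z = sin φ sin δ + cos φ cos δ cos h = 0.325253 + 0.645498 = 0.970751.
θ_z = arccos(0.970751) = 13.9°.

θ_z = 13.9°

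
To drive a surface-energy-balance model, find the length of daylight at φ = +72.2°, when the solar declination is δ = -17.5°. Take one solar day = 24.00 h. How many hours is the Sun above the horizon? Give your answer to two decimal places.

cos H₀ = −tan φ · tan δ = −tan(+72.2°) × tan(-17.500°) = 0.9820, so H₀ = 0.1898 rad = 10.88°.
Daylight = 2H₀/(2π) × 24.00 h = (0.1898/π) × 24.00 = 1.45 h.

1.45 h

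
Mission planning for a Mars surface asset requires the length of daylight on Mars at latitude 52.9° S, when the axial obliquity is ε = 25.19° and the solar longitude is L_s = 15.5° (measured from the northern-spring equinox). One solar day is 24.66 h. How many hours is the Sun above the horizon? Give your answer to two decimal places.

Solar declination: sin δ = sin ε · sin L_s = sin 25.19° × sin 15.5° = 0.11374, so δ = +6.531°.
cos h₀ = −tan ϕ · tan δ = −tan(-52.9°) × tan(+6.531°) = 0.1514, so h₀ = 1.4188 rad = 81.29°.
Daylight = 2h₀/(2π) × 24.66 h = (1.4188/π) × 24.66 = 11.14 h.

11.14 h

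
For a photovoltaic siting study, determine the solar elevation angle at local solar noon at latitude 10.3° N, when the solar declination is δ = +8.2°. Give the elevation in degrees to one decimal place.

At local noon the hour angle is zero, so the zenith angle equals |φ − δ| = |+10.3° − (+8.200°)| = 2.100°.
Elevation = 90° − 2.100° = 87.9°.

87.9°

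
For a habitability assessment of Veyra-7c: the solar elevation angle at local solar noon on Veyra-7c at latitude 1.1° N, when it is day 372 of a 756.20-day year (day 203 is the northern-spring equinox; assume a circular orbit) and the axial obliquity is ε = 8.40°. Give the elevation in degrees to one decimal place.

82.8°

Solar longitude: λ_s = 360° × (372 − 203)/756.20 = 80.455°.
sin δ = sin 8.40° × sin 80.455° = 0.14406, so δ = +8.283°.
At local noon the hour angle is zero, so the zenith angle equals |φ − δ| = |+1.1° − (+8.283°)| = 7.183°.
Elevation = 90° − 7.183° = 82.8°.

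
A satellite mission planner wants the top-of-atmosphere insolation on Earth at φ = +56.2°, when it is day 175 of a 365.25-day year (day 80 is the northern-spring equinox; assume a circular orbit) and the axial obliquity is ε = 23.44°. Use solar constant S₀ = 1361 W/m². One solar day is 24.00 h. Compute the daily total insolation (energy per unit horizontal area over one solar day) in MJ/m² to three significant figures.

Solar longitude: λ_s = 360° × (175 − 80)/365.25 = 93.634°.
sin δ = sin 23.44° × sin 93.634° = 0.39699, so δ = +23.390°.
cos H₀ = −tan(+56.2°) tan(+23.390°) = -0.6461, H₀ = 2.2733 rad.
Bracket: H₀ sin φ sin δ + cos φ cos δ sin H₀ = 2.2733×0.83098×0.39699 + 0.55630×0.91782×0.76324 = 0.749941 + 0.389698 = 1.139639.
Q̄ = (S₀/π) × [bracket] = (1361/π) × 1.139639 = 493.71 W/m².
Daily total = Q̄ × 24.00 h × 3600 s/h = 493.71 × 24.00 × 3600 / 10⁶ = 42.66 MJ/m².

42.7 MJ/m²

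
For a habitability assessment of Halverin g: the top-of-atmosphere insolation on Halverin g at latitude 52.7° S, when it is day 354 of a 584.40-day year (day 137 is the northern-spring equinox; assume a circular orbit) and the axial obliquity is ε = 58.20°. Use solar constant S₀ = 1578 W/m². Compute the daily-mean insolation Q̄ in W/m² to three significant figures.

Q̄ ≈ 0.00 W/m²

Solar longitude: λ_s = 360° × (354 − 137)/584.40 = 133.676°.
sin δ = sin 58.20° × sin 133.676° = 0.61469, so δ = +37.930°.
cos H₀ = −tan(-52.7°) tan(+37.930°) = 1.0230 ≥ 1 ⇒ polar night, H₀ = 0 and Q̄ = 0.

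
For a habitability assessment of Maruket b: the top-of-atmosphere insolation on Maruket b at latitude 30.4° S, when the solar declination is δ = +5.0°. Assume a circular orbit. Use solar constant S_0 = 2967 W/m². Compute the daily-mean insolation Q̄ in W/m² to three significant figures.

Q̄ ≈ 747 W/m²

cos h₀ = −tan(-30.4°) tan(+5.000°) = 0.0513, h₀ = 1.5194 rad.
Bracket: h₀ sin ϕ sin δ + cos ϕ cos δ sin h₀ = 1.5194×-0.50603×0.08716 + 0.86251×0.99619×0.99868 = -0.067014 + 0.858090 = 0.791076.
Q̄ = (S_0/π) × [bracket] = (2967/π) × 0.791076 = 747.1 W/m².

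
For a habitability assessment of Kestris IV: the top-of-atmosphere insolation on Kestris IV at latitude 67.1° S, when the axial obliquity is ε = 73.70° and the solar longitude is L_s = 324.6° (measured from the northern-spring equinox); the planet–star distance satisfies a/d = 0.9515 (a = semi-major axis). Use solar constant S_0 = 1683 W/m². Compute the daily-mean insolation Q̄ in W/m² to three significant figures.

Solar declination: sin δ = sin ε · sin L_s = sin 73.70° × sin 324.6° = -0.55600, so δ = -33.779°.
cos h₀ = −tan(-67.1°) tan(-33.779°) = -1.5836 ≤ −1 ⇒ polar day, h₀ = π.
Bracket: h₀ sin ϕ sin δ + cos ϕ cos δ sin h₀ = 3.1416×-0.92119×-0.55600 + 0.38912×0.83118×0.00000 = 1.609070 + 0.000000 = 1.609070.
Inverse-square distance factor (a/d)² = 0.9515² = 0.905352.
Q̄ = (S_0/π) × 0.905352 × [bracket] = (1683/π) × 0.905352 × 1.609070 = 780.4 W/m².

Q̄ ≈ 780 W/m²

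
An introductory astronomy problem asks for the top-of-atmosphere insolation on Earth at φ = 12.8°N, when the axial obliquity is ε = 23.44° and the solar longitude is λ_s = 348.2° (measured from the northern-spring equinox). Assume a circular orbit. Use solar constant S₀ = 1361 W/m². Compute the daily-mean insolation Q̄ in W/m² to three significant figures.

Solar declination: sin δ = sin ε · sin λ_s = sin 23.44° × sin 348.2° = -0.08135, so δ = -4.666°.
cos H₀ = −tan(+12.8°) tan(-4.666°) = 0.0185, H₀ = 1.5523 rad.
Bracket: H₀ sin φ sin δ + cos φ cos δ sin H₀ = 1.5523×0.22155×-0.08135 + 0.97515×0.99669×0.99983 = -0.027977 + 0.971757 = 0.943780.
Q̄ = (S₀/π) × [bracket] = (1361/π) × 0.943780 = 408.9 W/m².

Q̄ ≈ 409 W/m²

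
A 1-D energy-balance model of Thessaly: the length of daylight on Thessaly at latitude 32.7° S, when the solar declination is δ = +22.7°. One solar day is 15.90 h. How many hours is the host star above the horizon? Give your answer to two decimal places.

cos h₀ = −tan ϕ · tan δ = −tan(-32.7°) × tan(+22.700°) = 0.2685, so h₀ = 1.2989 rad = 74.42°.
Daylight = 2h₀/(2π) × 15.90 h = (1.2989/π) × 15.90 = 6.57 h.

6.57 h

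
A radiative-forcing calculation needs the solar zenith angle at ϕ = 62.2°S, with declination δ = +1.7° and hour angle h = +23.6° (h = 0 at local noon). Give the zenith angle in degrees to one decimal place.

cos θ_z = sin ϕ sin δ + cos ϕ cos δ cos h = -0.026242 + 0.427191 = 0.400949.
θ_z = arccos(0.400949) = 66.4°.

θ_z = 66.4°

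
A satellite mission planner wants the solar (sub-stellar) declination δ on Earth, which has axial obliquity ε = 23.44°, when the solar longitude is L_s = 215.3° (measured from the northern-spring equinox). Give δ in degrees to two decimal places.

sin δ = sin ε · sin L_s = sin 23.44° × sin 215.3° = -0.229865.
δ = arcsin(-0.229865) = -13.29°.

δ = -13.29°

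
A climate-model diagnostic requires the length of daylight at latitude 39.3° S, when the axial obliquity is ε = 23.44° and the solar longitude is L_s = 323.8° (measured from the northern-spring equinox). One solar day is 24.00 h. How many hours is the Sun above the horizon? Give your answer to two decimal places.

Solar declination: sin δ = sin ε · sin L_s = sin 23.44° × sin 323.8° = -0.23494, so δ = -13.588°.
cos h₀ = −tan ϕ · tan δ = −tan(-39.3°) × tan(-13.588°) = -0.1978, so h₀ = 1.7699 rad = 101.41°.
Daylight = 2h₀/(2π) × 24.00 h = (1.7699/π) × 24.00 = 13.52 h.

13.52 h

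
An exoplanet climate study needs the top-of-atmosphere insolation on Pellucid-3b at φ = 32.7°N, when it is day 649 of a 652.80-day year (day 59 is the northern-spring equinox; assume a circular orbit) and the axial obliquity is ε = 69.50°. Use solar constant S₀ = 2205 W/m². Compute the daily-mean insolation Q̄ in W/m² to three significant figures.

Q̄ ≈ 224 W/m²

Solar longitude: λ_s = 360° × (649 − 59)/652.80 = 325.368°.
sin δ = sin 69.50° × sin 325.368° = -0.53232, so δ = -32.162°.
cos H₀ = −tan(+32.7°) tan(-32.162°) = 0.4037, H₀ = 1.1552 rad.
Bracket: H₀ sin φ sin δ + cos φ cos δ sin H₀ = 1.1552×0.54024×-0.53232 + 0.84151×0.84654×0.91490 = -0.332213 + 0.651749 = 0.319536.
Q̄ = (S₀/π) × [bracket] = (2205/π) × 0.319536 = 224.3 W/m².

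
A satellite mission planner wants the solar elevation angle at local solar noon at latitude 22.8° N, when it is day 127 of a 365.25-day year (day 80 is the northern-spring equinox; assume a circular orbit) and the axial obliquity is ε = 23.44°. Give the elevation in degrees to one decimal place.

83.9°

Solar longitude: λ_s = 360° × (127 − 80)/365.25 = 46.324°.
sin δ = sin 23.44° × sin 46.324° = 0.28771, so δ = +16.721°.
At local noon the hour angle is zero, so the zenith angle equals |φ − δ| = |+22.8° − (+16.721°)| = 6.079°.
Elevation = 90° − 6.079° = 83.9°.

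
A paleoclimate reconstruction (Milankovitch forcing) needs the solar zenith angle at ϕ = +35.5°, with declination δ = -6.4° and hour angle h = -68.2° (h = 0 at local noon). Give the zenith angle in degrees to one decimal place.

cos θ_z = sin ϕ sin δ + cos ϕ cos δ cos h = -0.064730 + 0.300452 = 0.235722.
θ_z = arccos(0.235722) = 76.4°.

θ_z = 76.4°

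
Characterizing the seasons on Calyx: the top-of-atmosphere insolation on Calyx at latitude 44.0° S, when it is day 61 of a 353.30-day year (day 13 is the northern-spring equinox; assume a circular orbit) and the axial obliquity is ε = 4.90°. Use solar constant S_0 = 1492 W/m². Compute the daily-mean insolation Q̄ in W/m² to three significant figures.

Q̄ ≈ 308 W/m²

Solar longitude: L_s = 360° × (61 − 13)/353.30 = 48.910°.
sin δ = sin 4.90° × sin 48.910° = 0.06438, so δ = +3.691°.
cos h₀ = −tan(-44.0°) tan(+3.691°) = 0.0623, h₀ = 1.5085 rad.
Bracket: h₀ sin ϕ sin δ + cos ϕ cos δ sin h₀ = 1.5085×-0.69466×0.06438 + 0.71934×0.99793×0.99806 = -0.067463 + 0.716458 = 0.648995.
Q̄ = (S_0/π) × [bracket] = (1492/π) × 0.648995 = 308.2 W/m².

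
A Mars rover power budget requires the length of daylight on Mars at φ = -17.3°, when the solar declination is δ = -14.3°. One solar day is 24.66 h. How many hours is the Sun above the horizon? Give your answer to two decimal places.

12.95 h

cos H₀ = −tan φ · tan δ = −tan(-17.3°) × tan(-14.300°) = -0.0794, so H₀ = 1.6503 rad = 94.55°.
Daylight = 2H₀/(2π) × 24.66 h = (1.6503/π) × 24.66 = 12.95 h.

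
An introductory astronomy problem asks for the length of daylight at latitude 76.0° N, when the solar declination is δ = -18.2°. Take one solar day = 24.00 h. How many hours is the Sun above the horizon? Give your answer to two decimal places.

cos h₀ = −tan ϕ · tan δ = 1.3187 ≥ 1, so the Sun never rises (polar night) and h₀ = 0.
Daylight = 2h₀/(2π) × 24.00 h = (0.0000/π) × 24.00 = 0.00 h.

0.00 h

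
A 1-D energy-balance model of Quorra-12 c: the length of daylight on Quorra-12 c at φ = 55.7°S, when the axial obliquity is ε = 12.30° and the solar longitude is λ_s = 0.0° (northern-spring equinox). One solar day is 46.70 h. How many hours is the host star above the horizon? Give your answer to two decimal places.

Solar declination: sin δ = sin ε · sin λ_s = sin 12.30° × sin 0.0° = 0.00000, so δ = +0.000°.
cos H₀ = −tan φ · tan δ = −tan(-55.7°) × tan(+0.000°) = 0.0000, so H₀ = 1.5708 rad = 90.00°.
Daylight = 2H₀/(2π) × 46.70 h = (1.5708/π) × 46.70 = 23.35 h.

23.35 h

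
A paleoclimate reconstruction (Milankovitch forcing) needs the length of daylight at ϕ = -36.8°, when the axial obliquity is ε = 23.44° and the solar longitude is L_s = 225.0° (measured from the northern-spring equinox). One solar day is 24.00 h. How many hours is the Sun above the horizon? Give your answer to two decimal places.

13.69 h

Solar declination: sin δ = sin ε · sin L_s = sin 23.44° × sin 225.0° = -0.28128, so δ = -16.337°.
cos h₀ = −tan ϕ · tan δ = −tan(-36.8°) × tan(-16.337°) = -0.2193, so h₀ = 1.7919 rad = 102.67°.
Daylight = 2h₀/(2π) × 24.00 h = (1.7919/π) × 24.00 = 13.69 h.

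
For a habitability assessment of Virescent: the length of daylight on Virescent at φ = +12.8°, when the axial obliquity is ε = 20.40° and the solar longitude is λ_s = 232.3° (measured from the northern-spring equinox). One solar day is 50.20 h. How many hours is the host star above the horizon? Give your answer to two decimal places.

Solar declination: sin δ = sin ε · sin λ_s = sin 20.40° × sin 232.3° = -0.27580, so δ = -16.010°.
cos H₀ = −tan φ · tan δ = −tan(+12.8°) × tan(-16.010°) = 0.0652, so H₀ = 1.5056 rad = 86.26°.
Daylight = 2H₀/(2π) × 50.20 h = (1.5056/π) × 50.20 = 24.06 h.

24.06 h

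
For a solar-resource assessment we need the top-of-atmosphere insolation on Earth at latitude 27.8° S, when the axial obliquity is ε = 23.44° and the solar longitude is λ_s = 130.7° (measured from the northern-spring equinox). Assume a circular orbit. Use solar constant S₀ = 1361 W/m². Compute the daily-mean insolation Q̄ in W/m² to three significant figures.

Q̄ ≈ 275 W/m²

Solar declination: sin δ = sin ε · sin λ_s = sin 23.44° × sin 130.7° = 0.30158, so δ = +17.552°.
cos H₀ = −tan(-27.8°) tan(+17.552°) = 0.1668, H₀ = 1.4032 rad.
Bracket: H₀ sin φ sin δ + cos φ cos δ sin H₀ = 1.4032×-0.46639×0.30158 + 0.88458×0.95344×0.98600 = -0.197366 + 0.831586 = 0.634220.
Q̄ = (S₀/π) × [bracket] = (1361/π) × 0.634220 = 274.8 W/m².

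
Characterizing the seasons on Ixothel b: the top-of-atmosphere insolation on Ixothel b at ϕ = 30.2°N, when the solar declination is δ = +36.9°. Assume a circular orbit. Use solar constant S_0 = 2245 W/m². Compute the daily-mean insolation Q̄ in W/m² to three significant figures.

Q̄ ≈ 881 W/m²

cos h₀ = −tan(+30.2°) tan(+36.900°) = -0.4370, h₀ = 2.0230 rad.
Bracket: h₀ sin ϕ sin δ + cos ϕ cos δ sin h₀ = 2.0230×0.50302×0.60042 + 0.86427×0.79968×0.89947 = 0.610993 + 0.621659 = 1.232652.
Q̄ = (S_0/π) × [bracket] = (2245/π) × 1.232652 = 880.9 W/m².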